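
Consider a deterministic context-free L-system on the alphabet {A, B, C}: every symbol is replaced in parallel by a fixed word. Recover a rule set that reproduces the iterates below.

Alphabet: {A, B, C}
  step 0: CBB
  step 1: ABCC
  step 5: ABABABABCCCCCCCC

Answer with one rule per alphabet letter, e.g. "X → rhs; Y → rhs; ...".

  step 0 ⇒ step 1: CBB ⇒ AB·C·C
    B ↦ C
    C ↦ AB
    A ↦ C  (constrained at step 1)

A->C, B->C, C->AB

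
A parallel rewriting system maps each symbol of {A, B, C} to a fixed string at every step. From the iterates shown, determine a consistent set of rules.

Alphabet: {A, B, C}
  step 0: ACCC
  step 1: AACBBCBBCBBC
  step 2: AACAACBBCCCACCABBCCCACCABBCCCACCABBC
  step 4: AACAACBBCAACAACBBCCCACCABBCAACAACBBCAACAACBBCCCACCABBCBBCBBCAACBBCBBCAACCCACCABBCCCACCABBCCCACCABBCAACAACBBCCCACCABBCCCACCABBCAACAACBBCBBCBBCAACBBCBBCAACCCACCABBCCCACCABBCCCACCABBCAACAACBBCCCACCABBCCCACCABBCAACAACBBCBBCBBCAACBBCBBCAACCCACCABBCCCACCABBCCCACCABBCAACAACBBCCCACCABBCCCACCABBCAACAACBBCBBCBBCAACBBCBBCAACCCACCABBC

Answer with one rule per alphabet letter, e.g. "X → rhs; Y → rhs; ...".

A->AAC, B->CCA, C->BBC

  step 1 ⇒ step 2: AACBBCBBCBBC ⇒ AAC·AAC·BBC·CCA·CCA·BBC·CCA·CCA·BBC·CCA·CCA·BBC
    A ↦ AAC
    B ↦ CCA
    C ↦ BBC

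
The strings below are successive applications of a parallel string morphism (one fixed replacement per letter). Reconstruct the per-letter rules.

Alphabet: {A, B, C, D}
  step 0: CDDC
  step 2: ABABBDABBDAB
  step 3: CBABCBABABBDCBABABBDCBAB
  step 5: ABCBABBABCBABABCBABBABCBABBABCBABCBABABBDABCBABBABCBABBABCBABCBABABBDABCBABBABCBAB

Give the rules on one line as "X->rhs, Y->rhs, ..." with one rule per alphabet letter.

  step 2 ⇒ step 3: ABABBDABBDAB ⇒ CB·AB·CB·AB·AB·BD·CB·AB·AB·BD·CB·AB
    A ↦ CB
    B ↦ AB
    D ↦ BD
    C ↦ B  (constrained at step 0)

A->CB, B->AB, C->B, D->BD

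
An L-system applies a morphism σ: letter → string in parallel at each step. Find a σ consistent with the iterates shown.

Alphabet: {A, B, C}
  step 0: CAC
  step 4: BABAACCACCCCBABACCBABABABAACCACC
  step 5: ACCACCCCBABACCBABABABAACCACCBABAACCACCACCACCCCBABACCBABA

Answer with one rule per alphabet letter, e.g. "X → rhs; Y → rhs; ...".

A->CC, B->A, C->BA

  step 4 ⇒ step 5: BABAACCACCCCBABACCBABABABAACCACC ⇒ A·CC·A·CC·CC·BA·BA·CC·BA·BA·BA·BA·A·CC·A·CC·BA·BA·A·CC·A·CC·A·CC·A·CC·CC·BA·BA·CC·BA·BA
    A ↦ CC
    B ↦ A
    C ↦ BA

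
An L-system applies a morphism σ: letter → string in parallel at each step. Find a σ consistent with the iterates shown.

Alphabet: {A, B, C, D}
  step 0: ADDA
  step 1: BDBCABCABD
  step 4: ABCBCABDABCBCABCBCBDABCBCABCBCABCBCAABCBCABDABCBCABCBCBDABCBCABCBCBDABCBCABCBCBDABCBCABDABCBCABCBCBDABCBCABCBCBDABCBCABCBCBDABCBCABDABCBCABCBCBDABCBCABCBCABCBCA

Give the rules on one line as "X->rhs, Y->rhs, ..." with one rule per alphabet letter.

A->BD, B->ABC, C->BC, D->BCA

  step 0 ⇒ step 1: ADDA ⇒ BD·BCA·BCA·BD
    A ↦ BD
    D ↦ BCA
    B ↦ ABC  (constrained at step 1)
    C ↦ BC  (constrained at step 1)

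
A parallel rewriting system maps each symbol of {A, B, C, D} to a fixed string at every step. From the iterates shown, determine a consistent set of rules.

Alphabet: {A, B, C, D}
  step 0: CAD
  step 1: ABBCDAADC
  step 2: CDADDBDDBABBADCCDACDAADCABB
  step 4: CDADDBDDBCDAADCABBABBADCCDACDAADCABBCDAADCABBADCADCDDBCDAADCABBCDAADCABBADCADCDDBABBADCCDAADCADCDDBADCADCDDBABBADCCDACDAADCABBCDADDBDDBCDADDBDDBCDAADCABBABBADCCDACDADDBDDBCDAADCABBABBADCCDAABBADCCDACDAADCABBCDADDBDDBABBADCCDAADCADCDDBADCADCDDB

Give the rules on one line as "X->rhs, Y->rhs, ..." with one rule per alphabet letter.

A->CDA, B->DDB, C->ABB, D->ADC

  step 1 ⇒ step 2: ABBCDAADC ⇒ CDA·DDB·DDB·ABB·ADC·CDA·CDA·ADC·ABB
    A ↦ CDA
    B ↦ DDB
    C ↦ ABB
    D ↦ ADC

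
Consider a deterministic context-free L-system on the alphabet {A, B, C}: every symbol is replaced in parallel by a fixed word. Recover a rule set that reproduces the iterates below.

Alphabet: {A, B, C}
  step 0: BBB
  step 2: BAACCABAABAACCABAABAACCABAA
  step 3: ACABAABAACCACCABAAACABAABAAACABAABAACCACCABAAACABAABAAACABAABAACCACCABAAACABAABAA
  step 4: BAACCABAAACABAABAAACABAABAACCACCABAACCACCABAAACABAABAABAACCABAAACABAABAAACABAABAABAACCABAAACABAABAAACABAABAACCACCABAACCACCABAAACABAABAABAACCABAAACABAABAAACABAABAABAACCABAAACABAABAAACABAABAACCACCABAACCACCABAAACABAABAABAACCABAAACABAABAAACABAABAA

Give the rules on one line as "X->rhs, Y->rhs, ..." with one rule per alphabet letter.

  step 3 ⇒ step 4: ACABAABAACCACCABAAACABAABAAACABAABAACCACCABAAACABAABAAACABAABAACCACCABAAACABAABAA ⇒ BAA·CCA·BAA·ACA·BAA·BAA·ACA·BAA·BAA·CCA·CCA·BAA·CCA·CCA·BAA·ACA·BAA·BAA·BAA·CCA·BAA·ACA·BAA·BAA·ACA·BAA·BAA·BAA·CCA·BAA·ACA·BAA·BAA·ACA·BAA·BAA·CCA·CCA·BAA·CCA·CCA·BAA·ACA·BAA·BAA·BAA·CCA·BAA·ACA·BAA·BAA·ACA·BAA·BAA·BAA·CCA·BAA·ACA·BAA·BAA·ACA·BAA·BAA·CCA·CCA·BAA·CCA·CCA·BAA·ACA·BAA·BAA·BAA·CCA·BAA·ACA·BAA·BAA·ACA·BAA·BAA
    A ↦ BAA
    B ↦ ACA
    C ↦ CCA

A->BAA, B->ACA, C->CCA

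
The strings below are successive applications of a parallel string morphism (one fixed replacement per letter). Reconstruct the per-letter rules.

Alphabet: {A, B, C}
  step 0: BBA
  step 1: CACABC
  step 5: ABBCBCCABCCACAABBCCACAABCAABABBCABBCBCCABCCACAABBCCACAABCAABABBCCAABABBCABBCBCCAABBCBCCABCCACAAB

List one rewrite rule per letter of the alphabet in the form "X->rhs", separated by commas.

  step 0 ⇒ step 1: BBA ⇒ CA·CA·BC
    A ↦ BC
    B ↦ CA
    C ↦ AB  (constrained at step 1)

A->BC, B->CA, C->AB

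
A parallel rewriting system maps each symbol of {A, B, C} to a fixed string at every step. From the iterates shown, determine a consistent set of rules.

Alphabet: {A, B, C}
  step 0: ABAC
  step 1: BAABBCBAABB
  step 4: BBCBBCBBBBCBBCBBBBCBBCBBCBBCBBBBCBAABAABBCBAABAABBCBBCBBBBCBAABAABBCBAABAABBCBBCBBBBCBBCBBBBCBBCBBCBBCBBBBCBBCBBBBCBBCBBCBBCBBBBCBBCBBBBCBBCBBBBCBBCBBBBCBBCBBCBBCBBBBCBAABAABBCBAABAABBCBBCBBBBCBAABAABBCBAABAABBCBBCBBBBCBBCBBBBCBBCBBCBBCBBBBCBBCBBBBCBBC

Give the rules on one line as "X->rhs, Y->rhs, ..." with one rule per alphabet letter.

A->BAA, B->BBC, C->BB

  step 0 ⇒ step 1: ABAC ⇒ BAA·BBC·BAA·BB
    A ↦ BAA
    B ↦ BBC
    C ↦ BB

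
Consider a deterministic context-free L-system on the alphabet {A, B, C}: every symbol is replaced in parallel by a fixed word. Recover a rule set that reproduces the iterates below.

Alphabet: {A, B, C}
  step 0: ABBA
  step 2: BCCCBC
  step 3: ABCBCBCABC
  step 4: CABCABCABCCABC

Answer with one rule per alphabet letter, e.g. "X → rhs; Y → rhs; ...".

  step 3 ⇒ step 4: ABCBCBCABC ⇒ C·A·BC·A·BC·A·BC·C·A·BC
    A ↦ C
    B ↦ A
    C ↦ BC

A->C, B->A, C->BC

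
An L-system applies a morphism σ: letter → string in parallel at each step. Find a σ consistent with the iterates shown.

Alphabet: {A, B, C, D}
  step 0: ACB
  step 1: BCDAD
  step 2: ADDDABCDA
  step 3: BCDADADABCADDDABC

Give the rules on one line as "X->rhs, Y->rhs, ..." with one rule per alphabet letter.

A->BC, B->AD, C->D, D->DA

  step 2 ⇒ step 3: ADDDABCDA ⇒ BC·DA·DA·DA·BC·AD·D·DA·BC
    A ↦ BC
    B ↦ AD
    C ↦ D
    D ↦ DA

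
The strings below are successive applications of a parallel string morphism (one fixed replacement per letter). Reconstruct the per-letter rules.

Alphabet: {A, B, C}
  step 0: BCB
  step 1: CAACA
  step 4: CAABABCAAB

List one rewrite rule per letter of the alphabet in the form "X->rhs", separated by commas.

  step 0 ⇒ step 1: BCB ⇒ CA·A·CA
    B ↦ CA
    C ↦ A
    A ↦ B  (constrained at step 1)

A->B, B->CA, C->A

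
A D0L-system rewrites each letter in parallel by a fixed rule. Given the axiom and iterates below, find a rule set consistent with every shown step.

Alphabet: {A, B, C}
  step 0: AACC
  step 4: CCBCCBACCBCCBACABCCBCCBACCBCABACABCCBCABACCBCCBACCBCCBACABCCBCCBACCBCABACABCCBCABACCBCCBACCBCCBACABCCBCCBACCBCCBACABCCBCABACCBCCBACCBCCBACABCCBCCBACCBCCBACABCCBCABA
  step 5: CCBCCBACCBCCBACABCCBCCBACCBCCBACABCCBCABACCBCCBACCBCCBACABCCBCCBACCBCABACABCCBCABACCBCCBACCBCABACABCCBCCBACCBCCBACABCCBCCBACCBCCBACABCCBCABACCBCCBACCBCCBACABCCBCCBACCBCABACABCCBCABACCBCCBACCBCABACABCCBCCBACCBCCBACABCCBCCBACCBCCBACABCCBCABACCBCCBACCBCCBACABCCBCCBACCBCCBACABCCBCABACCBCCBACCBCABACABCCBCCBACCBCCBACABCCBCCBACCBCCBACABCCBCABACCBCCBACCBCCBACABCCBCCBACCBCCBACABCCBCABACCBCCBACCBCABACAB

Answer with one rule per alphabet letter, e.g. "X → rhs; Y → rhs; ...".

A->CAB, B->A, C->CCB

  step 4 ⇒ step 5: CCBCCBACCBCCBACABCCBCCBACCBCABACABCCBCABACCBCCBACCBCCBACABCCBCCBACCBCABACABCCBCABACCBCCBACCBCCBACABCCBCCBACCBCCBACABCCBCABACCBCCBACCBCCBACABCCBCCBACCBCCBACABCCBCABA ⇒ CCB·CCB·A·CCB·CCB·A·CAB·CCB·CCB·A·CCB·CCB·A·CAB·CCB·CAB·A·CCB·CCB·A·CCB·CCB·A·CAB·CCB·CCB·A·CCB·CAB·A·CAB·CCB·CAB·A·CCB·CCB·A·CCB·CAB·A·CAB·CCB·CCB·A·CCB·CCB·A·CAB·CCB·CCB·A·CCB·CCB·A·CAB·CCB·CAB·A·CCB·CCB·A·CCB·CCB·A·CAB·CCB·CCB·A·CCB·CAB·A·CAB·CCB·CAB·A·CCB·CCB·A·CCB·CAB·A·CAB·CCB·CCB·A·CCB·CCB·A·CAB·CCB·CCB·A·CCB·CCB·A·CAB·CCB·CAB·A·CCB·CCB·A·CCB·CCB·A·CAB·CCB·CCB·A·CCB·CCB·A·CAB·CCB·CAB·A·CCB·CCB·A·CCB·CAB·A·CAB·CCB·CCB·A·CCB·CCB·A·CAB·CCB·CCB·A·CCB·CCB·A·CAB·CCB·CAB·A·CCB·CCB·A·CCB·CCB·A·CAB·CCB·CCB·A·CCB·CCB·A·CAB·CCB·CAB·A·CCB·CCB·A·CCB·CAB·A·CAB
    A ↦ CAB
    B ↦ A
    C ↦ CCB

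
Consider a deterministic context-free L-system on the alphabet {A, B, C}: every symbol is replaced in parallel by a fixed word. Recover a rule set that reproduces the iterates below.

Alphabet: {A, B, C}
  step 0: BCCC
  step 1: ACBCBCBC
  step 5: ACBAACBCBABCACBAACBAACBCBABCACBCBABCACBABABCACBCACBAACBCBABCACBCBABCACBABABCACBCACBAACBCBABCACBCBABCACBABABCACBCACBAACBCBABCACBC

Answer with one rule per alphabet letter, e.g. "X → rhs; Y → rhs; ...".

A->BA, B->AC, C->BC

  step 0 ⇒ step 1: BCCC ⇒ AC·BC·BC·BC
    B ↦ AC
    C ↦ BC
    A ↦ BA  (constrained at step 1)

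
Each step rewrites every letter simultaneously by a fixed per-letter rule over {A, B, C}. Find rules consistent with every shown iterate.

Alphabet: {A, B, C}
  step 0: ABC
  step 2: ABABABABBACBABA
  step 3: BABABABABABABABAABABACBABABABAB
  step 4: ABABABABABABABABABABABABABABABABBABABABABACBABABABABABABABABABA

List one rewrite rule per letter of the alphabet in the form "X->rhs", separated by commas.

A->B, B->ABA, C->ACB

  step 3 ⇒ step 4: BABABABABABABABAABABACBABABABAB ⇒ ABA·B·ABA·B·ABA·B·ABA·B·ABA·B·ABA·B·ABA·B·ABA·B·B·ABA·B·ABA·B·ACB·ABA·B·ABA·B·ABA·B·ABA·B·ABA
    A ↦ B
    B ↦ ABA
    C ↦ ACB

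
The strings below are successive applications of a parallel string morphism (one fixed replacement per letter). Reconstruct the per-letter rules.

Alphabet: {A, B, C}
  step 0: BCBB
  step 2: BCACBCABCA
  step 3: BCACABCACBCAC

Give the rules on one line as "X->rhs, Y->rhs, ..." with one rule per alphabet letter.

A->C, B->BC, C->A

  step 2 ⇒ step 3: BCACBCABCA ⇒ BC·A·C·A·BC·A·C·BC·A·C
    A ↦ C
    B ↦ BC
    C ↦ A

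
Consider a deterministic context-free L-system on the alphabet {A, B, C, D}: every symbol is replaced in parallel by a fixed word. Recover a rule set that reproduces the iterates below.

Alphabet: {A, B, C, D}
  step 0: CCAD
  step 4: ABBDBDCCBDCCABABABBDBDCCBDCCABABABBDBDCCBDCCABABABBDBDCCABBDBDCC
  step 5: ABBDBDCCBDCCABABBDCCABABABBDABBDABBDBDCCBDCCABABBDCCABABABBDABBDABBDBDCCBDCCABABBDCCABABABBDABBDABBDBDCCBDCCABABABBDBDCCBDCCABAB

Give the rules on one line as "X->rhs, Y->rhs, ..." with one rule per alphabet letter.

  step 4 ⇒ step 5: ABBDBDCCBDCCABABABBDBDCCBDCCABABABBDBDCCBDCCABABABBDBDCCABBDBDCC ⇒ AB·BD·BD·CC·BD·CC·AB·AB·BD·CC·AB·AB·AB·BD·AB·BD·AB·BD·BD·CC·BD·CC·AB·AB·BD·CC·AB·AB·AB·BD·AB·BD·AB·BD·BD·CC·BD·CC·AB·AB·BD·CC·AB·AB·AB·BD·AB·BD·AB·BD·BD·CC·BD·CC·AB·AB·AB·BD·BD·CC·BD·CC·AB·AB
    A ↦ AB
    B ↦ BD
    C ↦ AB
    D ↦ CC

A->AB, B->BD, C->AB, D->CC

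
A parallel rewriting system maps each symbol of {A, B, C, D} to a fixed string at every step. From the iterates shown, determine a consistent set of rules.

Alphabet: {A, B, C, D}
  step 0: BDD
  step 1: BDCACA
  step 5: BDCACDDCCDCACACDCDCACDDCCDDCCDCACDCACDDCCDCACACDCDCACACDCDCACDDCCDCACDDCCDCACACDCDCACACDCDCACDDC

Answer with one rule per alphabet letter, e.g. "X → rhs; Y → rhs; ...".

A->DC, B->BD, C->CD, D->CA

  step 0 ⇒ step 1: BDD ⇒ BD·CA·CA
    B ↦ BD
    D ↦ CA
    A ↦ DC  (constrained at step 1)
    C ↦ CD  (constrained at step 1)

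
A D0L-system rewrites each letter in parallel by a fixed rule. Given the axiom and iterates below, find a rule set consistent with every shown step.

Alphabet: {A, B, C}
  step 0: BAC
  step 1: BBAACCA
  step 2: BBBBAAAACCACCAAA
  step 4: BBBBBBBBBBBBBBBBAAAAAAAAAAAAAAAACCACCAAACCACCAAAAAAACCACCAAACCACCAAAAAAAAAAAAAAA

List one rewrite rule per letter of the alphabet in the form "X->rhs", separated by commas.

  step 1 ⇒ step 2: BBAACCA ⇒ BB·BB·AA·AA·CCA·CCA·AA
    A ↦ AA
    B ↦ BB
    C ↦ CCA

A->AA, B->BB, C->CCA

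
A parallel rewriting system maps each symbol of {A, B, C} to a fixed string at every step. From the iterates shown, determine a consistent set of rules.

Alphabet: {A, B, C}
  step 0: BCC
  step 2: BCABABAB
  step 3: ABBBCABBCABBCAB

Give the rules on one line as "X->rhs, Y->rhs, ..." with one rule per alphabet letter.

  step 2 ⇒ step 3: BCABABAB ⇒ AB·B·BC·AB·BC·AB·BC·AB
    A ↦ BC
    B ↦ AB
    C ↦ B

A->BC, B->AB, C->B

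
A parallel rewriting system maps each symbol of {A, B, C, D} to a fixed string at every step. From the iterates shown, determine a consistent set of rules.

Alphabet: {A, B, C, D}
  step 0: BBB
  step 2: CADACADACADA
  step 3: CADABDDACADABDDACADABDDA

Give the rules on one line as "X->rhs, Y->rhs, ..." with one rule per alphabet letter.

  step 2 ⇒ step 3: CADACADACADA ⇒ CA·DA·BD·DA·CA·DA·BD·DA·CA·DA·BD·DA
    A ↦ DA
    C ↦ CA
    D ↦ BD
    B ↦ CA  (constrained at step 0)

A->DA, B->CA, C->CA, D->BD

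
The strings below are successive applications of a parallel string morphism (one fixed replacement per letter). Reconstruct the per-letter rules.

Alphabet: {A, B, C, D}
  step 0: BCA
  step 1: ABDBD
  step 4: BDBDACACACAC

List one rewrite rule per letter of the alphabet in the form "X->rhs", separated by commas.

  step 0 ⇒ step 1: BCA ⇒ A·BD·BD
    A ↦ BD
    B ↦ A
    C ↦ BD
    D ↦ C  (constrained at step 1)

A->BD, B->A, C->BD, D->C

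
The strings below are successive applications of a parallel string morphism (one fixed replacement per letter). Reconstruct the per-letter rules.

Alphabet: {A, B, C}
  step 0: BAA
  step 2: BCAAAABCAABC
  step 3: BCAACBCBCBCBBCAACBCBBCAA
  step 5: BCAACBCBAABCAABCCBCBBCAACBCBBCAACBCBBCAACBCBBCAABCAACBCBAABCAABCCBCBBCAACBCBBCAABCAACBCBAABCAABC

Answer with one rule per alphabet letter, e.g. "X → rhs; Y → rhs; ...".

A->CB, B->BC, C->AA

  step 2 ⇒ step 3: BCAAAABCAABC ⇒ BC·AA·CB·CB·CB·CB·BC·AA·CB·CB·BC·AA
    A ↦ CB
    B ↦ BC
    C ↦ AA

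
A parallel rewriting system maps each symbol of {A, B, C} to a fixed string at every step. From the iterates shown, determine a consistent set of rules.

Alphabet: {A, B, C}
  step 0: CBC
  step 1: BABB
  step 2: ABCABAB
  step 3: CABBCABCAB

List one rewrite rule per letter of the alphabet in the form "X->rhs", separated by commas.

  step 2 ⇒ step 3: ABCABAB ⇒ C·AB·B·C·AB·C·AB
    A ↦ C
    B ↦ AB
    C ↦ B

A->C, B->AB, C->B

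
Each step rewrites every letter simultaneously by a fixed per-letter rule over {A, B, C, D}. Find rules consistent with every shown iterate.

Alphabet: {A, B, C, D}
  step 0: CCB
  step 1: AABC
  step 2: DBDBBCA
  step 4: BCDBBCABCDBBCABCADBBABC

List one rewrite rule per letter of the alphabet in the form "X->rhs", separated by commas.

  step 1 ⇒ step 2: AABC ⇒ DB·DB·BC·A
    A ↦ DB
    B ↦ BC
    C ↦ A
    D ↦ BA  (constrained at step 2)

A->DB, B->BC, C->A, D->BA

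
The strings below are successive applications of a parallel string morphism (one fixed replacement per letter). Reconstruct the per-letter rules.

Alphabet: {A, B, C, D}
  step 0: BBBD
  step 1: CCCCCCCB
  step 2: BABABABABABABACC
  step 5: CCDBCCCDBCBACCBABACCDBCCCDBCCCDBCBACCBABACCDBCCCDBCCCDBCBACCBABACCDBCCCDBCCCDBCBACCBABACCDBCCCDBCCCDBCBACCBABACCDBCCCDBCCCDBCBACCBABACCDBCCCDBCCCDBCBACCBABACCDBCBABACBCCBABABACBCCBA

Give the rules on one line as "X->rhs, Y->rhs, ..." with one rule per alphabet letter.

  step 1 ⇒ step 2: CCCCCCCB ⇒ BA·BA·BA·BA·BA·BA·BA·CC
    B ↦ CC
    C ↦ BA
    A ↦ DBC  (constrained at step 2)
  step 0 ⇒ step 1: BBBD ⇒ CC·CC·CC·CB
    D ↦ CB

A->DBC, B->CC, C->BA, D->CB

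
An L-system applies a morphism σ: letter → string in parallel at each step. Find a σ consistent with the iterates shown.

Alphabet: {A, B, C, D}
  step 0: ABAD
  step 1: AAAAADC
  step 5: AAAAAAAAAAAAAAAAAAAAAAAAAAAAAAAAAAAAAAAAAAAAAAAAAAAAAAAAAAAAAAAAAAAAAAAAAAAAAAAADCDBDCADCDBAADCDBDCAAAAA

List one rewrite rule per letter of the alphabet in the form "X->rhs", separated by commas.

  step 0 ⇒ step 1: ABAD ⇒ AA·A·AA·DC
    A ↦ AA
    B ↦ A
    D ↦ DC
    C ↦ DB  (constrained at step 1)

A->AA, B->A, C->DB, D->DC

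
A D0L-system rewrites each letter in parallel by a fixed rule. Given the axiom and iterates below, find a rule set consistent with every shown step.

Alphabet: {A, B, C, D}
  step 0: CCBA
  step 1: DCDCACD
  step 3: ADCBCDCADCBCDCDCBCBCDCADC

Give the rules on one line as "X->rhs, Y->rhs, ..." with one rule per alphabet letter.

A->CD, B->A, C->DC, D->BC

  step 0 ⇒ step 1: CCBA ⇒ DC·DC·A·CD
    A ↦ CD
    B ↦ A
    C ↦ DC
    D ↦ BC  (constrained at step 1)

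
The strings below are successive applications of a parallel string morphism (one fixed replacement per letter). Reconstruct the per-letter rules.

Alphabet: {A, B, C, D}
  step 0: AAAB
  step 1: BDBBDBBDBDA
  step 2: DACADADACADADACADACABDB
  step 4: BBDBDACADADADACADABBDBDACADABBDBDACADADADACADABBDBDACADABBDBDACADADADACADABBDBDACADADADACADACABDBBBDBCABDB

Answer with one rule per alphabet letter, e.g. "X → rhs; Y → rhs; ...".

  step 1 ⇒ step 2: BDBBDBBDBDA ⇒ DA·CA·DA·DA·CA·DA·DA·CA·DA·CA·BDB
    A ↦ BDB
    B ↦ DA
    D ↦ CA
    C ↦ B  (constrained at step 2)

A->BDB, B->DA, C->B, D->CA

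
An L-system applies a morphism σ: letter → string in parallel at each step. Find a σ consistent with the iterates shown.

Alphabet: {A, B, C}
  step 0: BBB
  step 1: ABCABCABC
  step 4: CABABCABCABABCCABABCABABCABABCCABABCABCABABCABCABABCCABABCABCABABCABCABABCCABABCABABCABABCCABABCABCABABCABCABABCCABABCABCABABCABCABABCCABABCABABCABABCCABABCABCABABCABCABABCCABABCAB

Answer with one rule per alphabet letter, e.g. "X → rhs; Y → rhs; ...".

  step 0 ⇒ step 1: BBB ⇒ ABC·ABC·ABC
    B ↦ ABC
    A ↦ CAB  (constrained at step 1)
    C ↦ AB  (constrained at step 1)

A->CAB, B->ABC, C->AB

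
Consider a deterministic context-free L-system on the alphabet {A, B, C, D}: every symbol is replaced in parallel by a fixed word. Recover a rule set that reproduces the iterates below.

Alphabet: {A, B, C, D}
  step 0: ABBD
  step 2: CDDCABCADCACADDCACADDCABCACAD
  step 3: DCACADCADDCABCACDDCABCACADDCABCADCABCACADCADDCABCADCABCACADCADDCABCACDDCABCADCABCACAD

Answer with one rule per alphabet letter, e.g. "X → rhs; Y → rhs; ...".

  step 2 ⇒ step 3: CDDCABCADCACADDCACADDCABCACAD ⇒ DCA·CAD·CAD·DCA·BCA·CD·DCA·BCA·CAD·DCA·BCA·DCA·BCA·CAD·CAD·DCA·BCA·DCA·BCA·CAD·CAD·DCA·BCA·CD·DCA·BCA·DCA·BCA·CAD
    A ↦ BCA
    B ↦ CD
    C ↦ DCA
    D ↦ CAD

A->BCA, B->CD, C->DCA, D->CAD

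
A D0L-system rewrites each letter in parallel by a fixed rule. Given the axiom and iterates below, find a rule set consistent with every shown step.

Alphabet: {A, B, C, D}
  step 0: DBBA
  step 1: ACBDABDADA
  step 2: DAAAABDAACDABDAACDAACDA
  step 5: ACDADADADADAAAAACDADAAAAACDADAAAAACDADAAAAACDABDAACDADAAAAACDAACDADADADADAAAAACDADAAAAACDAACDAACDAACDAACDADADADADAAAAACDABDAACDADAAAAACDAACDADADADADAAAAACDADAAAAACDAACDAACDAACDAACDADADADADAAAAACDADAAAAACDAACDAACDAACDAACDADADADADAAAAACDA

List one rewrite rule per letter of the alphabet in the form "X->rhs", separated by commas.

  step 1 ⇒ step 2: ACBDABDADA ⇒ DA·AAA·BDA·AC·DA·BDA·AC·DA·AC·DA
    A ↦ DA
    B ↦ BDA
    C ↦ AAA
    D ↦ AC

A->DA, B->BDA, C->AAA, D->AC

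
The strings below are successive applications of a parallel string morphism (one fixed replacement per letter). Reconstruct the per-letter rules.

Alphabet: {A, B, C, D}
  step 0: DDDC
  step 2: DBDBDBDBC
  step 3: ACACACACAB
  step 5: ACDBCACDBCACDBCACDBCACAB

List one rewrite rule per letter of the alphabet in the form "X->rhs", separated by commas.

A->DB, B->C, C->AB, D->A

  step 2 ⇒ step 3: DBDBDBDBC ⇒ A·C·A·C·A·C·A·C·AB
    B ↦ C
    C ↦ AB
    D ↦ A
    A ↦ DB  (constrained at step 3)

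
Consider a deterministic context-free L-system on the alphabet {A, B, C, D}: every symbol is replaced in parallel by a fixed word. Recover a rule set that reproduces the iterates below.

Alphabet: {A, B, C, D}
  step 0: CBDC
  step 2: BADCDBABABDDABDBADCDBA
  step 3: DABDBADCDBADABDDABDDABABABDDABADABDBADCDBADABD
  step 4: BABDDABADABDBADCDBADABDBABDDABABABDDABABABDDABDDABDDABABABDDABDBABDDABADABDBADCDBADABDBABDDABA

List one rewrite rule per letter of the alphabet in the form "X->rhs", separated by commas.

  step 3 ⇒ step 4: DABDBADCDBADABDDABDDABABABDDABADABDBADCDBADABD ⇒ BA·BD·DA·BA·DA·BD·BA·DCD·BA·DA·BD·BA·BD·DA·BA·BA·BD·DA·BA·BA·BD·DA·BD·DA·BD·DA·BA·BA·BD·DA·BD·BA·BD·DA·BA·DA·BD·BA·DCD·BA·DA·BD·BA·BD·DA·BA
    A ↦ BD
    B ↦ DA
    C ↦ DCD
    D ↦ BA

A->BD, B->DA, C->DCD, D->BA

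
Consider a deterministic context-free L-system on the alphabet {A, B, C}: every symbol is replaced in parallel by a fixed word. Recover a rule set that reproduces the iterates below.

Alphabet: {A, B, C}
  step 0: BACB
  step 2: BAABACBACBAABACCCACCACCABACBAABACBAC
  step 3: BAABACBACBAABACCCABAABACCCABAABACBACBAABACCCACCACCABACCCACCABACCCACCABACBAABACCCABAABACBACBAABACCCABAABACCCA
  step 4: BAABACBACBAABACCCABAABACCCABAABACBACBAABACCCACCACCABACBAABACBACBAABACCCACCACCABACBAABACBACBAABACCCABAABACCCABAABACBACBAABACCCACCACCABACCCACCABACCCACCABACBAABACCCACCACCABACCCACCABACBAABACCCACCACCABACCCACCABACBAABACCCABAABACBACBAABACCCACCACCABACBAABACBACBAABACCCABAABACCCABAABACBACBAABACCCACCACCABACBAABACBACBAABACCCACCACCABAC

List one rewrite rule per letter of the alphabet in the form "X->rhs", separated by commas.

  step 3 ⇒ step 4: BAABACBACBAABACCCABAABACCCABAABACBACBAABACCCACCACCABACCCACCABACCCACCABACBAABACCCABAABACBACBAABACCCABAABACCCA ⇒ BAA·BAC·BAC·BAA·BAC·CCA·BAA·BAC·CCA·BAA·BAC·BAC·BAA·BAC·CCA·CCA·CCA·BAC·BAA·BAC·BAC·BAA·BAC·CCA·CCA·CCA·BAC·BAA·BAC·BAC·BAA·BAC·CCA·BAA·BAC·CCA·BAA·BAC·BAC·BAA·BAC·CCA·CCA·CCA·BAC·CCA·CCA·BAC·CCA·CCA·BAC·BAA·BAC·CCA·CCA·CCA·BAC·CCA·CCA·BAC·BAA·BAC·CCA·CCA·CCA·BAC·CCA·CCA·BAC·BAA·BAC·CCA·BAA·BAC·BAC·BAA·BAC·CCA·CCA·CCA·BAC·BAA·BAC·BAC·BAA·BAC·CCA·BAA·BAC·CCA·BAA·BAC·BAC·BAA·BAC·CCA·CCA·CCA·BAC·BAA·BAC·BAC·BAA·BAC·CCA·CCA·CCA·BAC
    A ↦ BAC
    B ↦ BAA
    C ↦ CCA

A->BAC, B->BAA, C->CCA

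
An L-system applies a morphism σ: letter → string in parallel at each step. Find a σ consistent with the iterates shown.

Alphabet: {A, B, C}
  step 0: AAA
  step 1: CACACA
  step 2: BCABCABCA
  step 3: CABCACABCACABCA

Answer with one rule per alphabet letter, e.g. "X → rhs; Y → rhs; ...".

A->CA, B->CA, C->B

  step 2 ⇒ step 3: BCABCABCA ⇒ CA·B·CA·CA·B·CA·CA·B·CA
    A ↦ CA
    B ↦ CA
    C ↦ B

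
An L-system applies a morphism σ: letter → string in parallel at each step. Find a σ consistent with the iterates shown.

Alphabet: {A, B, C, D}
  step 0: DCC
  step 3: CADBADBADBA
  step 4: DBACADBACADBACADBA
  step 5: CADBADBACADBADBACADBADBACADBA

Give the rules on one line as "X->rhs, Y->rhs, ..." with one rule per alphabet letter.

A->BA, B->D, C->D, D->CA

  step 4 ⇒ step 5: DBACADBACADBACADBA ⇒ CA·D·BA·D·BA·CA·D·BA·D·BA·CA·D·BA·D·BA·CA·D·BA
    A ↦ BA
    B ↦ D
    C ↦ D
    D ↦ CA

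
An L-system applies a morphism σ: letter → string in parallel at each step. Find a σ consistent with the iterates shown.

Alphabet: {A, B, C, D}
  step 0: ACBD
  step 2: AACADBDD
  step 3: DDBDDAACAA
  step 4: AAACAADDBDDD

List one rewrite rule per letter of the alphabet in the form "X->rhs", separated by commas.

  step 3 ⇒ step 4: DDBDDAACAA ⇒ A·A·AC·A·A·D·D·BD·D·D
    A ↦ D
    B ↦ AC
    C ↦ BD
    D ↦ A

A->D, B->AC, C->BD, D->A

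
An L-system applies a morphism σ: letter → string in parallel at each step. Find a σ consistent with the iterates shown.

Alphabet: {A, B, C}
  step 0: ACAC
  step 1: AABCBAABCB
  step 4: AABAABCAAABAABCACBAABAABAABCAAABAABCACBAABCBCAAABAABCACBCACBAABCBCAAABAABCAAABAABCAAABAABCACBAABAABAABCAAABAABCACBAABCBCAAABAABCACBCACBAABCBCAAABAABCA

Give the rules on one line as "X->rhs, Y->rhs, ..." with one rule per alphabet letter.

  step 0 ⇒ step 1: ACAC ⇒ AAB·CB·AAB·CB
    A ↦ AAB
    C ↦ CB
    B ↦ CA  (constrained at step 1)

A->AAB, B->CA, C->CB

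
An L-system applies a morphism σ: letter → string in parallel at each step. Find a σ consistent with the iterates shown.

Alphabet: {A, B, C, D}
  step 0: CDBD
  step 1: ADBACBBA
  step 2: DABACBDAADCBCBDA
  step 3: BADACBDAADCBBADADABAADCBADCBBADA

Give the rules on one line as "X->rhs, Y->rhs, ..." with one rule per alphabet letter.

A->DA, B->CB, C->AD, D->BA

  step 2 ⇒ step 3: DABACBDAADCBCBDA ⇒ BA·DA·CB·DA·AD·CB·BA·DA·DA·BA·AD·CB·AD·CB·BA·DA
    A ↦ DA
    B ↦ CB
    C ↦ AD
    D ↦ BA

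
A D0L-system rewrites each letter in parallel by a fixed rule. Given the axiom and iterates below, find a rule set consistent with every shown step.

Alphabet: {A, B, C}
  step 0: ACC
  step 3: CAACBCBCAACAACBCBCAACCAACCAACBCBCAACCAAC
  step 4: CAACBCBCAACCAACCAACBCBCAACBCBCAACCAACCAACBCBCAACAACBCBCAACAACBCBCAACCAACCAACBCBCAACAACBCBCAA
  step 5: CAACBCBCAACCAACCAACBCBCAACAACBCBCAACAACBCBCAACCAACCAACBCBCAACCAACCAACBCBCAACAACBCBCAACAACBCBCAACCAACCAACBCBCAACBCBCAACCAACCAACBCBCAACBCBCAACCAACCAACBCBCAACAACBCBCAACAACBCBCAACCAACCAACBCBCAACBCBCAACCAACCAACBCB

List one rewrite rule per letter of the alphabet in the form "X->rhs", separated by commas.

A->CB, B->C, C->CAA

  step 4 ⇒ step 5: CAACBCBCAACCAACCAACBCBCAACBCBCAACCAACCAACBCBCAACAACBCBCAACAACBCBCAACCAACCAACBCBCAACAACBCBCAA ⇒ CAA·CB·CB·CAA·C·CAA·C·CAA·CB·CB·CAA·CAA·CB·CB·CAA·CAA·CB·CB·CAA·C·CAA·C·CAA·CB·CB·CAA·C·CAA·C·CAA·CB·CB·CAA·CAA·CB·CB·CAA·CAA·CB·CB·CAA·C·CAA·C·CAA·CB·CB·CAA·CB·CB·CAA·C·CAA·C·CAA·CB·CB·CAA·CB·CB·CAA·C·CAA·C·CAA·CB·CB·CAA·CAA·CB·CB·CAA·CAA·CB·CB·CAA·C·CAA·C·CAA·CB·CB·CAA·CB·CB·CAA·C·CAA·C·CAA·CB·CB
    A ↦ CB
    B ↦ C
    C ↦ CAA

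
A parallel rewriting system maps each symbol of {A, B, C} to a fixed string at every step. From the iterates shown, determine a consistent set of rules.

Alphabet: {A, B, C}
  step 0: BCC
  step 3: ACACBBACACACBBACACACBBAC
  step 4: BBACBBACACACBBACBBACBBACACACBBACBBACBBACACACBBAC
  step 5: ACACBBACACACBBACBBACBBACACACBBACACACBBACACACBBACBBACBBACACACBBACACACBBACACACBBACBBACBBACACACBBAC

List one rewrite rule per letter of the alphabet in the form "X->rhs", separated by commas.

  step 4 ⇒ step 5: BBACBBACACACBBACBBACBBACACACBBACBBACBBACACACBBAC ⇒ AC·AC·BB·AC·AC·AC·BB·AC·BB·AC·BB·AC·AC·AC·BB·AC·AC·AC·BB·AC·AC·AC·BB·AC·BB·AC·BB·AC·AC·AC·BB·AC·AC·AC·BB·AC·AC·AC·BB·AC·BB·AC·BB·AC·AC·AC·BB·AC
    A ↦ BB
    B ↦ AC
    C ↦ AC

A->BB, B->AC, C->AC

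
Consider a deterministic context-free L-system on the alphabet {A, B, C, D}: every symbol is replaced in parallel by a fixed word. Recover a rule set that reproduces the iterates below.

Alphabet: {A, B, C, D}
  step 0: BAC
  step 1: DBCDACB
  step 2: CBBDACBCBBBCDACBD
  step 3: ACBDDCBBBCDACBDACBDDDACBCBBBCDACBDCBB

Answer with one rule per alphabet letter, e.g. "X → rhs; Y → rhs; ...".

  step 2 ⇒ step 3: CBBDACBCBBBCDACBD ⇒ ACB·D·D·CBB·BCD·ACB·D·ACB·D·D·D·ACB·CBB·BCD·ACB·D·CBB
    A ↦ BCD
    B ↦ D
    C ↦ ACB
    D ↦ CBB

A->BCD, B->D, C->ACB, D->CBB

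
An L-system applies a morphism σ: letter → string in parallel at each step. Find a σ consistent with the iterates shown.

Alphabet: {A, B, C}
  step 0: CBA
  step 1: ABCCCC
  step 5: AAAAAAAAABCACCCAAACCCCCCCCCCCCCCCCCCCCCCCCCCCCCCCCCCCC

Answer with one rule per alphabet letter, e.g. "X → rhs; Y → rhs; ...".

A->CCC, B->BC, C->A

  step 0 ⇒ step 1: CBA ⇒ A·BC·CCC
    A ↦ CCC
    B ↦ BC
    C ↦ A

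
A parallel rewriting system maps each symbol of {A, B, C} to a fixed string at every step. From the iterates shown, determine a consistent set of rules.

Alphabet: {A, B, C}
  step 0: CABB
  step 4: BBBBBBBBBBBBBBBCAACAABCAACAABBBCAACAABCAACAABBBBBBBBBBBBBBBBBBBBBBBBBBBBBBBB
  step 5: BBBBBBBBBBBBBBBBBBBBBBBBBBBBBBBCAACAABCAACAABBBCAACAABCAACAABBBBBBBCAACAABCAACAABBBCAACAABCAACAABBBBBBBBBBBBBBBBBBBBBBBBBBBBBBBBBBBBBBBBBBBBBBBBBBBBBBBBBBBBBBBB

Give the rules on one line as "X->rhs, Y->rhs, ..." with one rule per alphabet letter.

A->CAA, B->BB, C->B

  step 4 ⇒ step 5: BBBBBBBBBBBBBBBCAACAABCAACAABBBCAACAABCAACAABBBBBBBBBBBBBBBBBBBBBBBBBBBBBBBB ⇒ BB·BB·BB·BB·BB·BB·BB·BB·BB·BB·BB·BB·BB·BB·BB·B·CAA·CAA·B·CAA·CAA·BB·B·CAA·CAA·B·CAA·CAA·BB·BB·BB·B·CAA·CAA·B·CAA·CAA·BB·B·CAA·CAA·B·CAA·CAA·BB·BB·BB·BB·BB·BB·BB·BB·BB·BB·BB·BB·BB·BB·BB·BB·BB·BB·BB·BB·BB·BB·BB·BB·BB·BB·BB·BB·BB·BB·BB·BB
    A ↦ CAA
    B ↦ BB
    C ↦ B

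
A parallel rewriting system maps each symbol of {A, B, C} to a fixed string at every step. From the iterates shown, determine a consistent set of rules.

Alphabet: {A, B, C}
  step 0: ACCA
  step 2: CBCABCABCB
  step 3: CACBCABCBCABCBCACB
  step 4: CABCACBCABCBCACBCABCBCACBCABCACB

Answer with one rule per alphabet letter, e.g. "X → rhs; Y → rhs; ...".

  step 3 ⇒ step 4: CACBCABCBCABCBCACB ⇒ CA·B·CA·CB·CA·B·CB·CA·CB·CA·B·CB·CA·CB·CA·B·CA·CB
    A ↦ B
    B ↦ CB
    C ↦ CA

A->B, B->CB, C->CA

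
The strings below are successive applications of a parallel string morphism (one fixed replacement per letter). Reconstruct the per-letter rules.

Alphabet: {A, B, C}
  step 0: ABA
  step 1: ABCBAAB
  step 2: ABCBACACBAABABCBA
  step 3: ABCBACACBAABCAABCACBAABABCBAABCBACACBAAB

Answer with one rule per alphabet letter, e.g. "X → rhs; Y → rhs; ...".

  step 2 ⇒ step 3: ABCBACACBAABABCBA ⇒ AB·CBA·CA·CBA·AB·CA·AB·CA·CBA·AB·AB·CBA·AB·CBA·CA·CBA·AB
    A ↦ AB
    B ↦ CBA
    C ↦ CA

A->AB, B->CBA, C->CA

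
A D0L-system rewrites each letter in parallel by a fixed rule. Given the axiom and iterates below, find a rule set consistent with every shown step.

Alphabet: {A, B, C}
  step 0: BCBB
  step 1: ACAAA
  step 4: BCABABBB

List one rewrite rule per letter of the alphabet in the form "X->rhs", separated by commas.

  step 0 ⇒ step 1: BCBB ⇒ A·CA·A·A
    B ↦ A
    C ↦ CA
    A ↦ B  (constrained at step 1)

A->B, B->A, C->CA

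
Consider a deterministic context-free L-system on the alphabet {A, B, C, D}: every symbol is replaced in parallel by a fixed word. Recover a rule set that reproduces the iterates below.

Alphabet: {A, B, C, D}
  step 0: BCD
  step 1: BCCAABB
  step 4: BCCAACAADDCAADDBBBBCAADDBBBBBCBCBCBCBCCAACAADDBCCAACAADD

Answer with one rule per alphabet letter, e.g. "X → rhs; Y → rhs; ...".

  step 0 ⇒ step 1: BCD ⇒ BC·CAA·BB
    B ↦ BC
    C ↦ CAA
    D ↦ BB
    A ↦ D  (constrained at step 1)

A->D, B->BC, C->CAA, D->BB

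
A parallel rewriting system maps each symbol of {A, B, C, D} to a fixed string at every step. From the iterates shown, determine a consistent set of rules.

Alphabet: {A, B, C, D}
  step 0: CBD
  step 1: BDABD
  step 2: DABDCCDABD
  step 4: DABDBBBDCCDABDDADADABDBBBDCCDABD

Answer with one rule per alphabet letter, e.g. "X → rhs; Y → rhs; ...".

  step 1 ⇒ step 2: BDABD ⇒ DA·BD·CC·DA·BD
    A ↦ CC
    B ↦ DA
    D ↦ BD
  step 0 ⇒ step 1: CBD ⇒ B·DA·BD
    C ↦ B

A->CC, B->DA, C->B, D->BD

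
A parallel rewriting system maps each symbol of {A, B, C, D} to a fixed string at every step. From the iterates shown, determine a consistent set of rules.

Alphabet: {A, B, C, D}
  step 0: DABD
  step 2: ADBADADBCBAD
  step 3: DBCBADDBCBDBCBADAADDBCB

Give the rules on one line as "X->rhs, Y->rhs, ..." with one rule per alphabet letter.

A->DBC, B->AD, C->A, D->B

  step 2 ⇒ step 3: ADBADADBCBAD ⇒ DBC·B·AD·DBC·B·DBC·B·AD·A·AD·DBC·B
    A ↦ DBC
    B ↦ AD
    C ↦ A
    D ↦ B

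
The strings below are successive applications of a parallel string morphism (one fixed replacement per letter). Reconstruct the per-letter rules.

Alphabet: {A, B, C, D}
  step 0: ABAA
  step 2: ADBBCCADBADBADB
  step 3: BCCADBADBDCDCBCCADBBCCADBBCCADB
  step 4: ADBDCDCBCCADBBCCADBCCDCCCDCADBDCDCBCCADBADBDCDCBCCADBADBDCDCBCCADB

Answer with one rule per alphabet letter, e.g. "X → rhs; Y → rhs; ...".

A->B, B->ADB, C->DC, D->CC

  step 3 ⇒ step 4: BCCADBADBDCDCBCCADBBCCADBBCCADB ⇒ ADB·DC·DC·B·CC·ADB·B·CC·ADB·CC·DC·CC·DC·ADB·DC·DC·B·CC·ADB·ADB·DC·DC·B·CC·ADB·ADB·DC·DC·B·CC·ADB
    A ↦ B
    B ↦ ADB
    C ↦ DC
    D ↦ CC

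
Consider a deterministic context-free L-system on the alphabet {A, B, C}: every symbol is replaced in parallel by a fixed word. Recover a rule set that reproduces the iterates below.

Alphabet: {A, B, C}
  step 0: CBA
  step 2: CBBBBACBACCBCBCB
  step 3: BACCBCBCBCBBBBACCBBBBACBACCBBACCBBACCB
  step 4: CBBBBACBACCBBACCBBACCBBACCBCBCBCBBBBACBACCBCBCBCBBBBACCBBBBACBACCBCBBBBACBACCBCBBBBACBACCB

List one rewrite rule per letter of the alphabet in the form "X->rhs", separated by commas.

  step 3 ⇒ step 4: BACCBCBCBCBBBBACCBBBBACBACCBBACCBBACCB ⇒ CB·BB·BAC·BAC·CB·BAC·CB·BAC·CB·BAC·CB·CB·CB·CB·BB·BAC·BAC·CB·CB·CB·CB·BB·BAC·CB·BB·BAC·BAC·CB·CB·BB·BAC·BAC·CB·CB·BB·BAC·BAC·CB
    A ↦ BB
    B ↦ CB
    C ↦ BAC

A->BB, B->CB, C->BAC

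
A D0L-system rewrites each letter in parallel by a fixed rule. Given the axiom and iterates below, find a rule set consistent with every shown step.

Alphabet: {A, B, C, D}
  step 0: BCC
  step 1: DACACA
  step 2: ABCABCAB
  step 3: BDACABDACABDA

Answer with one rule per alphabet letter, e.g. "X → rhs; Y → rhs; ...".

  step 2 ⇒ step 3: ABCABCAB ⇒ B·DA·CA·B·DA·CA·B·DA
    A ↦ B
    B ↦ DA
    C ↦ CA
  step 1 ⇒ step 2: DACACA ⇒ A·B·CA·B·CA·B
    D ↦ A

A->B, B->DA, C->CA, D->A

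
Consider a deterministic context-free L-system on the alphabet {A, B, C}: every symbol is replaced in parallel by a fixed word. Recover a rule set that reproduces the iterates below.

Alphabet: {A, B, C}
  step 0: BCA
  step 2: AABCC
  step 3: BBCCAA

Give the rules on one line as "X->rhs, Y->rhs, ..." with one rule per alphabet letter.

A->B, B->CC, C->A

  step 2 ⇒ step 3: AABCC ⇒ B·B·CC·A·A
    A ↦ B
    B ↦ CC
    C ↦ A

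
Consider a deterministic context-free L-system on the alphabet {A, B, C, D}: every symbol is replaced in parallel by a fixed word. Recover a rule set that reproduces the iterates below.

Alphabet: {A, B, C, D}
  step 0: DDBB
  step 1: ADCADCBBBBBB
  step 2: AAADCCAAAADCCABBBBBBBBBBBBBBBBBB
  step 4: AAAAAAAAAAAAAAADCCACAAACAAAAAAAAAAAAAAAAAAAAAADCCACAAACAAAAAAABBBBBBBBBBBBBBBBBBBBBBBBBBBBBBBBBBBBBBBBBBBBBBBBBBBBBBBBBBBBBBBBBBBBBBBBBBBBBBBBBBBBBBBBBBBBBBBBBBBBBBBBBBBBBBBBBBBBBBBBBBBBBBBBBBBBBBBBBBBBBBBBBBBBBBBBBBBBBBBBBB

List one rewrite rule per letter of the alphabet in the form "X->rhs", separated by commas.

A->AA, B->BBB, C->CA, D->ADC

  step 1 ⇒ step 2: ADCADCBBBBBB ⇒ AA·ADC·CA·AA·ADC·CA·BBB·BBB·BBB·BBB·BBB·BBB
    A ↦ AA
    B ↦ BBB
    C ↦ CA
    D ↦ ADC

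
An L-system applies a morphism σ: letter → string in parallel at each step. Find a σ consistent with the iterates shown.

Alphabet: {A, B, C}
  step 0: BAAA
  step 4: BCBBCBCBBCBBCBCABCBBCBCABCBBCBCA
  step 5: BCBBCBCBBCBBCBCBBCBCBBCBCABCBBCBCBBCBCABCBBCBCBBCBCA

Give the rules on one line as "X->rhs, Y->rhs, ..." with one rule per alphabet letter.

A->CA, B->BC, C->B

  step 4 ⇒ step 5: BCBBCBCBBCBBCBCABCBBCBCABCBBCBCA ⇒ BC·B·BC·BC·B·BC·B·BC·BC·B·BC·BC·B·BC·B·CA·BC·B·BC·BC·B·BC·B·CA·BC·B·BC·BC·B·BC·B·CA
    A ↦ CA
    B ↦ BC
    C ↦ B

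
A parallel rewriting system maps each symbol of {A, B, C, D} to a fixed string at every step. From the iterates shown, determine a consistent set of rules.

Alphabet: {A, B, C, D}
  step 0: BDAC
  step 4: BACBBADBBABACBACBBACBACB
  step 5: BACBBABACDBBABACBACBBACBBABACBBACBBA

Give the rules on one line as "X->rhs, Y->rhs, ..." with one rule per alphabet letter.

A->C, B->BA, C->B, D->DB

  step 4 ⇒ step 5: BACBBADBBABACBACBBACBACB ⇒ BA·C·B·BA·BA·C·DB·BA·BA·C·BA·C·B·BA·C·B·BA·BA·C·B·BA·C·B·BA
    A ↦ C
    B ↦ BA
    C ↦ B
    D ↦ DB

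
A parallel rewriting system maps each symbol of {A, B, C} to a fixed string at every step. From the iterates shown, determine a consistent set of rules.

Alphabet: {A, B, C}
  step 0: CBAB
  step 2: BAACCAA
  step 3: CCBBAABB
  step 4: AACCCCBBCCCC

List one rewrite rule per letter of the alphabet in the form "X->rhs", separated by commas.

  step 3 ⇒ step 4: CCBBAABB ⇒ A·A·CC·CC·B·B·CC·CC
    A ↦ B
    B ↦ CC
    C ↦ A

A->B, B->CC, C->A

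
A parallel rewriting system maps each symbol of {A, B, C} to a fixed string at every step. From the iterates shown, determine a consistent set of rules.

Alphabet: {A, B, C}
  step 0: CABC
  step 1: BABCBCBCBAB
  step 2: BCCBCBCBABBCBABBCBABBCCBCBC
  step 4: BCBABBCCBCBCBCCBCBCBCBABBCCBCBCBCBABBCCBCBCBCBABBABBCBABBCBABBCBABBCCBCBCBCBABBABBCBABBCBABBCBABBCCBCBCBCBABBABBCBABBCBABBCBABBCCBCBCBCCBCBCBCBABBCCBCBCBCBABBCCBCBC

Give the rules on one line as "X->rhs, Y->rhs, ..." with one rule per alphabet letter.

  step 1 ⇒ step 2: BABCBCBCBAB ⇒ BC·CBC·BC·BAB·BC·BAB·BC·BAB·BC·CBC·BC
    A ↦ CBC
    B ↦ BC
    C ↦ BAB

A->CBC, B->BC, C->BAB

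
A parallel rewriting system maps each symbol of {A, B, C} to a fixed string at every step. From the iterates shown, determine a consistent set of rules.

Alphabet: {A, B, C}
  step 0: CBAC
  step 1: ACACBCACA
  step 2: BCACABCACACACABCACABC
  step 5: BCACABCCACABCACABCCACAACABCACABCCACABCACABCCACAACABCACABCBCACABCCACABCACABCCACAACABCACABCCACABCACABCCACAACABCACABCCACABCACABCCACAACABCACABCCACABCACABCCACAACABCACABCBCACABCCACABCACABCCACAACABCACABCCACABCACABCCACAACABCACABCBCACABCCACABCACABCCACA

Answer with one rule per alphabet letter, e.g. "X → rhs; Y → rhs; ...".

A->BC, B->C, C->ACA

  step 1 ⇒ step 2: ACACBCACA ⇒ BC·ACA·BC·ACA·C·ACA·BC·ACA·BC
    A ↦ BC
    B ↦ C
    C ↦ ACA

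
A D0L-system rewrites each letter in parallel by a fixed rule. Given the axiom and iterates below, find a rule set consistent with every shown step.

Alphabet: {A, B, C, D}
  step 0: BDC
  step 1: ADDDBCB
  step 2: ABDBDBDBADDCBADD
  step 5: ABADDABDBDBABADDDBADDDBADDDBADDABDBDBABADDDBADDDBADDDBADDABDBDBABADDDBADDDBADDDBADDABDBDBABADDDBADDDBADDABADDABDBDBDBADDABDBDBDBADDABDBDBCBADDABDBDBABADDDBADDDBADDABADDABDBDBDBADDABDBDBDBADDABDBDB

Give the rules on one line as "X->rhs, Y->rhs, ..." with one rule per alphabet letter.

  step 1 ⇒ step 2: ADDDBCB ⇒ AB·DB·DB·DB·ADD·CB·ADD
    A ↦ AB
    B ↦ ADD
    C ↦ CB
    D ↦ DB

A->AB, B->ADD, C->CB, D->DB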